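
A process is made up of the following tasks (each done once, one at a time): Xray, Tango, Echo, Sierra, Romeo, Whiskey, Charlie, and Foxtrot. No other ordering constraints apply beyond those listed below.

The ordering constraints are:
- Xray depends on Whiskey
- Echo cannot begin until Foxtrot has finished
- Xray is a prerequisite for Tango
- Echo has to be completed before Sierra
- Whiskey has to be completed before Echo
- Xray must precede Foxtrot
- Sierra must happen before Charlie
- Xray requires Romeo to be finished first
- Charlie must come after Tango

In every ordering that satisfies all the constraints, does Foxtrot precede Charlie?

Yes

Chaining the stated constraints: Foxtrot → Echo → Sierra → Charlie.
That forces Foxtrot before Charlie in every valid schedule.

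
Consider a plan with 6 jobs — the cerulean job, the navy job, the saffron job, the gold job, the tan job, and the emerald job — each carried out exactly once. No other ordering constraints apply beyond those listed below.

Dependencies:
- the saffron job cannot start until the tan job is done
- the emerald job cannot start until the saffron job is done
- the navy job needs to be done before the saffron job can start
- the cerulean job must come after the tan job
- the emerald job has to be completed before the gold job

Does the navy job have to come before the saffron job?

Tracing the constraints gives a chain: the navy job → the saffron job.
So the navy job must precede the saffron job in any valid ordering.

Yes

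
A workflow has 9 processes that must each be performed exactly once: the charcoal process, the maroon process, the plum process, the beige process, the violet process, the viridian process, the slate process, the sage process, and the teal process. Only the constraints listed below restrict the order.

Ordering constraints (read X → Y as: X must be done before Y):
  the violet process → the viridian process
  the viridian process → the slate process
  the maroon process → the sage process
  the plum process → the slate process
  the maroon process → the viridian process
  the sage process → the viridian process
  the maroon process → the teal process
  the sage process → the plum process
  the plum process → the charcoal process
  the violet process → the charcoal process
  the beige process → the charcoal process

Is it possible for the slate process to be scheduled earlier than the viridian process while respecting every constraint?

The constraints give a chain the viridian process → the slate process, which forces the viridian process before the slate process.
Hence the slate process can never be scheduled before the viridian process.

No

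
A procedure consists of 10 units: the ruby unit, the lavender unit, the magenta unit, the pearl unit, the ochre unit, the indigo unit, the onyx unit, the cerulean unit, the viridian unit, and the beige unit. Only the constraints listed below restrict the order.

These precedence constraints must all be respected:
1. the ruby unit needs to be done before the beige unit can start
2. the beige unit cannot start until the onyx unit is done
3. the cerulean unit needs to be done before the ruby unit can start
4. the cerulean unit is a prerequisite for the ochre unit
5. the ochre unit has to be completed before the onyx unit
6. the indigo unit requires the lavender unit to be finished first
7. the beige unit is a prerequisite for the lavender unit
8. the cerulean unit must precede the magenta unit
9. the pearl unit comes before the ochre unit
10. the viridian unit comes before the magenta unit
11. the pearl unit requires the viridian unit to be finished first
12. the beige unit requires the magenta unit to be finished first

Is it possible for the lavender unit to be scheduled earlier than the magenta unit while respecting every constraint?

The constraints give a chain the magenta unit → the beige unit → the lavender unit, which forces the magenta unit before the lavender unit.
Hence the lavender unit can never be scheduled before the magenta unit.

No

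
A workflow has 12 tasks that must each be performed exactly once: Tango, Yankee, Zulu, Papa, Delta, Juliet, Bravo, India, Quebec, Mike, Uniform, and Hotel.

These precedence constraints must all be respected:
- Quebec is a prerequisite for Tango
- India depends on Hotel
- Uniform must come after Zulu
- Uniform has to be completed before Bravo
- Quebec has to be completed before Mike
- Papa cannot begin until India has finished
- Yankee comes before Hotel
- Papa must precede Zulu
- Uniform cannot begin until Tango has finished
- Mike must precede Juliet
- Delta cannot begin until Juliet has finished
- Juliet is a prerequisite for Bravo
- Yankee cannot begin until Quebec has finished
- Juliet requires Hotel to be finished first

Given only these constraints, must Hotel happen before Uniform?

Following the dependencies: Hotel → India → Papa → Zulu → Uniform.
That forces Hotel before Uniform in every valid schedule.

Yes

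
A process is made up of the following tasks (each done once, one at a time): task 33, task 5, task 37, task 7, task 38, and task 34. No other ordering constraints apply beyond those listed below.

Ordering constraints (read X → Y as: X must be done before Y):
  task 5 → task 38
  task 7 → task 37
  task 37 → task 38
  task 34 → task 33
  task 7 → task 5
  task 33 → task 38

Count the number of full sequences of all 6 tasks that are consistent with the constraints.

20

2 tasks have no prerequisites (task 7, task 34), so any of them could come first.
Counting all ways to extend the partial order to a total order gives 20.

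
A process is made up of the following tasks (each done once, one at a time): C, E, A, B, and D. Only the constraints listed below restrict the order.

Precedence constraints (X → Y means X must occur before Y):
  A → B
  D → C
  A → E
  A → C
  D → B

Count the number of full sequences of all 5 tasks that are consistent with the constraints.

The tasks with no prerequisites are A, D; any of them can be placed first.
Enumerating by repeatedly choosing an available task (one whose prerequisites are all placed) gives 14 distinct complete orderings.

14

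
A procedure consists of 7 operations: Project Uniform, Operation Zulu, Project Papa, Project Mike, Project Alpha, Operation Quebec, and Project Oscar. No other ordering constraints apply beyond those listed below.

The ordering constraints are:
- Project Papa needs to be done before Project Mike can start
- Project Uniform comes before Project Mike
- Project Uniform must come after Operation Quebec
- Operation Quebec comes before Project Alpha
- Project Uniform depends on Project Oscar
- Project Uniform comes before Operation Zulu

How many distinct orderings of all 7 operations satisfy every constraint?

93

3 operations have no prerequisites (Project Papa, Operation Quebec, Project Oscar), so any of them could come first.
Systematically extending each partial ordering one operation at a time and counting, there are 93 complete orderings.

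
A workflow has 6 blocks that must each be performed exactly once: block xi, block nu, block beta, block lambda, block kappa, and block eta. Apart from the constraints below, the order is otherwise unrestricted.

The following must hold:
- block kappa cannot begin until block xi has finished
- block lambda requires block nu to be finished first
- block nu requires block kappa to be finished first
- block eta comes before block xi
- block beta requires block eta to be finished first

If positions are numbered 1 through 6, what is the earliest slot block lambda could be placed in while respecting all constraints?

5

Every block that must precede block lambda has to come before it. Tracing all chains that end at block lambda, those blocks are: block xi, block nu, block kappa, block eta — 4 in total.
With 4 mandatory predecessors, the earliest block lambda can sit is position 4+1 = 5, and placing just those 4 first achieves it.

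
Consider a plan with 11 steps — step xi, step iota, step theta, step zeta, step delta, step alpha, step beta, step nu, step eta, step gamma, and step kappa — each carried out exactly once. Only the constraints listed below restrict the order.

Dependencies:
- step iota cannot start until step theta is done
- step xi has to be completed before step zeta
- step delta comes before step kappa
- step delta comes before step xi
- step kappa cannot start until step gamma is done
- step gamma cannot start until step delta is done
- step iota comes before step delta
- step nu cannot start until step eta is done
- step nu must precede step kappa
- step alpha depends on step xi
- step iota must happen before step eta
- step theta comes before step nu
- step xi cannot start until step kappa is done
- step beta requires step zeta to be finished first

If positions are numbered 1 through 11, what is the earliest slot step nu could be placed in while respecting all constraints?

The steps that are forced before step nu, directly or transitively, are step iota, step theta, step eta. That's 3 steps.
With 3 mandatory predecessors, the earliest step nu can sit is position 3+1 = 4, and placing just those 3 first achieves it.

4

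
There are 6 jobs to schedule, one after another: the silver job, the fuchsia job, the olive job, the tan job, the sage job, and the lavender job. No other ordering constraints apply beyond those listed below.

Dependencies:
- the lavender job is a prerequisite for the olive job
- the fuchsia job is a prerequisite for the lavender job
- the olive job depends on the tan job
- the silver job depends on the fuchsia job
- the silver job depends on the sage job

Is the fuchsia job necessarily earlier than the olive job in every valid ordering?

Tracing the constraints gives a chain: the fuchsia job → the lavender job → the olive job.
That forces the fuchsia job before the olive job in every valid schedule.

Yes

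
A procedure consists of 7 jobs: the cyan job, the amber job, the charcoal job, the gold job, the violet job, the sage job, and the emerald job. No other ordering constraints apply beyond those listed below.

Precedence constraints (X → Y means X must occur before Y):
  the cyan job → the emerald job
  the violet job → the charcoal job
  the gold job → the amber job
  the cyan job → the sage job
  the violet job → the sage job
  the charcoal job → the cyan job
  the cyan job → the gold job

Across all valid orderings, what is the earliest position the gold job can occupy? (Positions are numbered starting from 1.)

4

The jobs that are forced before the gold job, directly or transitively, are the cyan job, the charcoal job, the violet job. That's 3 jobs.
So at minimum 3 jobs come before the gold job, putting the gold job no earlier than position 4. That position is achievable by scheduling exactly those predecessors first.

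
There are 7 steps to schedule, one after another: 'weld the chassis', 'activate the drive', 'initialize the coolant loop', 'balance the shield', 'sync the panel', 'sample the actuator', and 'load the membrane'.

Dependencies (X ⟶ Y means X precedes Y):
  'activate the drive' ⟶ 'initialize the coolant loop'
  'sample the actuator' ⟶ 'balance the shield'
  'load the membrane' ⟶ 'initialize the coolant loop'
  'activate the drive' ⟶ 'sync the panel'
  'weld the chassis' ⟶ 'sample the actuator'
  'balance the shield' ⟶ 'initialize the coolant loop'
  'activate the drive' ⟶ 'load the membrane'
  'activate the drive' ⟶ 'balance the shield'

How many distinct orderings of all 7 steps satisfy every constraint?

47

The steps with no prerequisites are 'weld the chassis', 'activate the drive'; any of them can be placed first.
Enumerating by repeatedly choosing an available step (one whose prerequisites are all placed) gives 47 distinct complete orderings.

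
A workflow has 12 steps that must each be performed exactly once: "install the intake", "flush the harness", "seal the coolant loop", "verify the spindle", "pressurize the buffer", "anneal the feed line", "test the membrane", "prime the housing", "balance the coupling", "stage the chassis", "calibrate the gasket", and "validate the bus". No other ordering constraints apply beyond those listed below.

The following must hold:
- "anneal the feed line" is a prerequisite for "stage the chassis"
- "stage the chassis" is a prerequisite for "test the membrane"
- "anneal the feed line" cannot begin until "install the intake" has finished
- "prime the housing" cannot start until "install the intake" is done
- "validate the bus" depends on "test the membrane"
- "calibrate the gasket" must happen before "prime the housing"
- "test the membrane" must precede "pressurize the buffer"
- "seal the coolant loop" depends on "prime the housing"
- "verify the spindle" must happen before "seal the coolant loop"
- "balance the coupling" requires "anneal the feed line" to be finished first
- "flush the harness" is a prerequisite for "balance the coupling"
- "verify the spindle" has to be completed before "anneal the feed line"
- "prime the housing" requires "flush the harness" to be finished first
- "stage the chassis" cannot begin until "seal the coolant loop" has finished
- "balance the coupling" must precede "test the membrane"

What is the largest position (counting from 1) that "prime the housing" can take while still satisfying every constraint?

7

The steps that are forced after "prime the housing", directly or by a chain of constraints, are "seal the coolant loop", "pressurize the buffer", "test the membrane", "stage the chassis", "validate the bus". That's 5 steps.
So at least 5 steps follow "prime the housing", putting "prime the housing" no later than position 7. That position is achievable by scheduling everything else first.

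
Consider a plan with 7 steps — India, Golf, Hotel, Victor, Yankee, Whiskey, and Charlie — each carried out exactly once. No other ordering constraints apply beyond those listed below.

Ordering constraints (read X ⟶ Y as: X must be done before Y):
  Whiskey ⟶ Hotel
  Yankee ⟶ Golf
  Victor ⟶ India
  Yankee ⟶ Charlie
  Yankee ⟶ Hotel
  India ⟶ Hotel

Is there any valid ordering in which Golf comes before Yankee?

There is a dependency chain Yankee → Golf, so Golf always comes after Yankee.
Hence Golf can never be scheduled before Yankee.

No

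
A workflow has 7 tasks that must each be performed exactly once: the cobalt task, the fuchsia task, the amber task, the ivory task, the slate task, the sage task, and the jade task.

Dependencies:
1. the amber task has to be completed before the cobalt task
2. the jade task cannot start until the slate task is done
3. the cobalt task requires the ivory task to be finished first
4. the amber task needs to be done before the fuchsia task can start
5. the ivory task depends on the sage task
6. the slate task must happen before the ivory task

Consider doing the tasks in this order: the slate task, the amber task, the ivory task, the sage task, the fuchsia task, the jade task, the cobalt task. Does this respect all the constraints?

No

The sequence places the ivory task ahead of the sage task.
Since the sage task is required before the ivory task, the ordering is invalid.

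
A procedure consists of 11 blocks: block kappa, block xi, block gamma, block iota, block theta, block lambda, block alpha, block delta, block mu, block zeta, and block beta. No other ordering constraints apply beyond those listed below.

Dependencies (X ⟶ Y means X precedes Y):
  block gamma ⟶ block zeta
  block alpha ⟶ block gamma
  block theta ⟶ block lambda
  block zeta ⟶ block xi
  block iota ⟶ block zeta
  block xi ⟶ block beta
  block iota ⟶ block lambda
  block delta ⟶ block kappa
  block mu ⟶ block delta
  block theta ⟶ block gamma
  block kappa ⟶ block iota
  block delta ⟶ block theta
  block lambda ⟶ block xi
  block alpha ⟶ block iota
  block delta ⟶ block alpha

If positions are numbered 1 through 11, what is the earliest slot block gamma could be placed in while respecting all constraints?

Every block that must precede block gamma has to come before it. Tracing all chains that end at block gamma, those blocks are: block theta, block alpha, block delta, block mu — 4 in total.
With 4 mandatory predecessors, the earliest block gamma can sit is position 4+1 = 5, and placing just those 4 first achieves it.

5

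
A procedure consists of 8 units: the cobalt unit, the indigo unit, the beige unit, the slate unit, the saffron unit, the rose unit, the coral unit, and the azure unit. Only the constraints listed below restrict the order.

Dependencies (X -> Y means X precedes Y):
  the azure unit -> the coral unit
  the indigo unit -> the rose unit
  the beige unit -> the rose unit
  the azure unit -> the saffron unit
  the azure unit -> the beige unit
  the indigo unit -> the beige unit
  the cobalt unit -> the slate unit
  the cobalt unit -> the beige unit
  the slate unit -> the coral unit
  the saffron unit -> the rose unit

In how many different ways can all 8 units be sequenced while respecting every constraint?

237

The units with no prerequisites are the cobalt unit, the indigo unit, the azure unit; any of them can be placed first.
Counting all ways to extend the partial order to a total order gives 237.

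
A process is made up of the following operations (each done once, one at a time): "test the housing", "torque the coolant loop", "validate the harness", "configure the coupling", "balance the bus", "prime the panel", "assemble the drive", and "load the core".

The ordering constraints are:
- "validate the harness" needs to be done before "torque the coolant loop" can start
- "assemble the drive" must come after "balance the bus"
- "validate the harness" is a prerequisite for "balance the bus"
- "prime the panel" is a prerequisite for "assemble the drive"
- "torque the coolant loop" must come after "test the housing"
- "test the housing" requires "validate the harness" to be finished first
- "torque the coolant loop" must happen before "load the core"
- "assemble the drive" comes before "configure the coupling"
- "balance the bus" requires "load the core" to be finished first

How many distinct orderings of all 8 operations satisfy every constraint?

2 operations have no prerequisites ("validate the harness", "prime the panel"), so any of them could come first.
Systematically extending each partial ordering one operation at a time and counting, there are 6 complete orderings.

6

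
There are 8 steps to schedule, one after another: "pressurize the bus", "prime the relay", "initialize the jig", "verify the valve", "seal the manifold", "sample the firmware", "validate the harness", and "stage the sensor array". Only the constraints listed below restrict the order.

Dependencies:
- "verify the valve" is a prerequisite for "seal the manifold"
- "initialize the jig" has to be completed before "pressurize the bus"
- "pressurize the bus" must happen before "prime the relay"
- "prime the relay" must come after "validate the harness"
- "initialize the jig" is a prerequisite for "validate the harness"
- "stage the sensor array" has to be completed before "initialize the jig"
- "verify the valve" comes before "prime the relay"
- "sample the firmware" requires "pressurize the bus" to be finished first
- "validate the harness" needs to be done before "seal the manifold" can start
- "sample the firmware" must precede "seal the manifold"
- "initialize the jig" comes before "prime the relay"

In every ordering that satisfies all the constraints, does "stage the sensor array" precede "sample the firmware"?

There is a constraint chain "stage the sensor array" → "initialize the jig" → "pressurize the bus" → "sample the firmware".
So "stage the sensor array" must precede "sample the firmware" in any valid ordering.

Yes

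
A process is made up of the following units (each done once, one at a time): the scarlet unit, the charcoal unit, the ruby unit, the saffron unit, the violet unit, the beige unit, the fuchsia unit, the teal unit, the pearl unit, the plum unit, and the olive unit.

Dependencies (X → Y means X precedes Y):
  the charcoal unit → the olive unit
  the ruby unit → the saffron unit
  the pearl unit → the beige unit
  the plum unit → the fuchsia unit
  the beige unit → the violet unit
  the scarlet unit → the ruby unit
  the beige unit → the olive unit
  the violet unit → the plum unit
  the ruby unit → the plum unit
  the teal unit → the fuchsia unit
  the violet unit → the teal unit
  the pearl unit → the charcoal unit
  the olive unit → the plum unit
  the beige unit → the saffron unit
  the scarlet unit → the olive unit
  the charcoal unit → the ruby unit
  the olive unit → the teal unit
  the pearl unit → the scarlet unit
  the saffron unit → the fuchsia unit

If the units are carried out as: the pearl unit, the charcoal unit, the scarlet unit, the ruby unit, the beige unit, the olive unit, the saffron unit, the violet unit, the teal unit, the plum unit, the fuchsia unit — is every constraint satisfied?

Every stated constraint is respected: the ruby unit sits at position 4, ahead of the plum unit at position 10, and each of the other listed pairs likewise has the predecessor earlier in the sequence.

Yes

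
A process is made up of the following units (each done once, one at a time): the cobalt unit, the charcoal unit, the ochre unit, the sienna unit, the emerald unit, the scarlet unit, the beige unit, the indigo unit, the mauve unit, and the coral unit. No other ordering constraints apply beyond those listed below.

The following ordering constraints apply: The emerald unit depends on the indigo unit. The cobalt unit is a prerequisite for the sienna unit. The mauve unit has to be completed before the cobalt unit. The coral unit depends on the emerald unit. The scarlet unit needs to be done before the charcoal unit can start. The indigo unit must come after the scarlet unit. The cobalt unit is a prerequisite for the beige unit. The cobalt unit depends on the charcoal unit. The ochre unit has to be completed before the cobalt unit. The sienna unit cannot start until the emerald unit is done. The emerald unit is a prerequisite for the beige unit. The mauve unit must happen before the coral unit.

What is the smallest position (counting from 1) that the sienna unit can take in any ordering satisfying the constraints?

8

Every unit that must precede the sienna unit has to come before it. Tracing all chains that end at the sienna unit, those units are: the cobalt unit, the charcoal unit, the ochre unit, the emerald unit, the scarlet unit, the indigo unit, the mauve unit — 7 in total.
So at minimum 7 units come before the sienna unit, putting the sienna unit no earlier than position 8. That position is achievable by scheduling exactly those predecessors first.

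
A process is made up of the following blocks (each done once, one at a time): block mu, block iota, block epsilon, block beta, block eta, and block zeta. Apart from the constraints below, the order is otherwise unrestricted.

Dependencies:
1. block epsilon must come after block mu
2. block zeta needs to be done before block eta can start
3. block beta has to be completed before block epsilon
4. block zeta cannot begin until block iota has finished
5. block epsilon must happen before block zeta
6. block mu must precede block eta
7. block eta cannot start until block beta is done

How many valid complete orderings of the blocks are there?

3 blocks have no prerequisites (block mu, block iota, block beta), so any of them could come first.
Systematically extending each partial ordering one block at a time and counting, there are 8 complete orderings.

8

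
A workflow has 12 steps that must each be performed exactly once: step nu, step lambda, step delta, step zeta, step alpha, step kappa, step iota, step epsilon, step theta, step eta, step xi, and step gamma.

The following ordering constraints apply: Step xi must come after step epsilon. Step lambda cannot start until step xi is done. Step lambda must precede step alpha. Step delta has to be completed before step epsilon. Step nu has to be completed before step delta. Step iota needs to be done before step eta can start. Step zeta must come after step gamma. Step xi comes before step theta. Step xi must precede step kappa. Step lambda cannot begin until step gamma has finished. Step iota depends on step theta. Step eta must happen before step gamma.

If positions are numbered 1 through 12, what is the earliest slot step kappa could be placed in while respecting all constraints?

Working backwards through the constraints from step kappa, its full set of required predecessors is step nu, step delta, step epsilon, step xi — 4 of them.
So at minimum 4 steps come before step kappa, putting step kappa no earlier than position 5. That position is achievable by scheduling exactly those predecessors first.

5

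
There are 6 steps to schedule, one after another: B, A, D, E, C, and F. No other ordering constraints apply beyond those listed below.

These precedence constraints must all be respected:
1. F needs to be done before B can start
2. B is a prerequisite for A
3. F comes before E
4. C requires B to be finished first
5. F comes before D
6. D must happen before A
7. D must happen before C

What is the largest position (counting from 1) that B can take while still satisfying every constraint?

Every step that must follow B has to come after it. Tracing all chains starting from B, those steps are: A, C — 2 in total.
So at least 2 steps follow B, putting B no later than position 4. That position is achievable by scheduling everything else first.

4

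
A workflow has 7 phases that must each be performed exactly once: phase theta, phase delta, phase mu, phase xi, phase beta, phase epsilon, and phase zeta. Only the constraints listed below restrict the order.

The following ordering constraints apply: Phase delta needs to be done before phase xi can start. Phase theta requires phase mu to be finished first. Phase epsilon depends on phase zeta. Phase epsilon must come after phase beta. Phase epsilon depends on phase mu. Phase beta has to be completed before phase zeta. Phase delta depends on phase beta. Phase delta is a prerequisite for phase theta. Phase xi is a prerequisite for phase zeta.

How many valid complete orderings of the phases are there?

17

2 phases have no prerequisites (phase mu, phase beta), so any of them could come first.
Systematically extending each partial ordering one phase at a time and counting, there are 17 complete orderings.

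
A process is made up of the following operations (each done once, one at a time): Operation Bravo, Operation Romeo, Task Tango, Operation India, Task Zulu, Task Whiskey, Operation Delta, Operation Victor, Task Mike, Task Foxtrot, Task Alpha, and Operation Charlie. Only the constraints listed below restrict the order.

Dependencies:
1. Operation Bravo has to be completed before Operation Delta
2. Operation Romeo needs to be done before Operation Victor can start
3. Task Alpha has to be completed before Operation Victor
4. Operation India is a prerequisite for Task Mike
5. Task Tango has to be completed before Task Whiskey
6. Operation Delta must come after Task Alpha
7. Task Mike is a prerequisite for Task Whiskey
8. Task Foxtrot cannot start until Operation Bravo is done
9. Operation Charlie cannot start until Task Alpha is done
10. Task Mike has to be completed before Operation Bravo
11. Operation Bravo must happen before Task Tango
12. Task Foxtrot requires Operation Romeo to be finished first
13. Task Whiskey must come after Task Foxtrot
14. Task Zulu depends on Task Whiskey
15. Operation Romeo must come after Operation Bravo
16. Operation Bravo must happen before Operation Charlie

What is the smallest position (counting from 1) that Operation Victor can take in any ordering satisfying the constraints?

The operations that are forced before Operation Victor, directly or transitively, are Operation Bravo, Operation Romeo, Operation India, Task Mike, Task Alpha. That's 5 operations.
With 5 mandatory predecessors, the earliest Operation Victor can sit is position 5+1 = 6, and placing just those 5 first achieves it.

6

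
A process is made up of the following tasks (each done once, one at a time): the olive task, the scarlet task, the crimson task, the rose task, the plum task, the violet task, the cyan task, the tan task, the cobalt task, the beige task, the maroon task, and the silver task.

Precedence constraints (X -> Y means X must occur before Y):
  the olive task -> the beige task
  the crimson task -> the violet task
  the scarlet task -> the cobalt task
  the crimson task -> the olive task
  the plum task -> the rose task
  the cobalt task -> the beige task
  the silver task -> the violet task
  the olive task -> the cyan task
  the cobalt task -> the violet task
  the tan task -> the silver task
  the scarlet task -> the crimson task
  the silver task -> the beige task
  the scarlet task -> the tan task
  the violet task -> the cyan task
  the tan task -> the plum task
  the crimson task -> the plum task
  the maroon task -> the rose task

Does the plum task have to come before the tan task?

There is a chain the tan task → the plum task, which puts the tan task before the plum task.
So the plum task does not have to come before the tan task — it cannot.

No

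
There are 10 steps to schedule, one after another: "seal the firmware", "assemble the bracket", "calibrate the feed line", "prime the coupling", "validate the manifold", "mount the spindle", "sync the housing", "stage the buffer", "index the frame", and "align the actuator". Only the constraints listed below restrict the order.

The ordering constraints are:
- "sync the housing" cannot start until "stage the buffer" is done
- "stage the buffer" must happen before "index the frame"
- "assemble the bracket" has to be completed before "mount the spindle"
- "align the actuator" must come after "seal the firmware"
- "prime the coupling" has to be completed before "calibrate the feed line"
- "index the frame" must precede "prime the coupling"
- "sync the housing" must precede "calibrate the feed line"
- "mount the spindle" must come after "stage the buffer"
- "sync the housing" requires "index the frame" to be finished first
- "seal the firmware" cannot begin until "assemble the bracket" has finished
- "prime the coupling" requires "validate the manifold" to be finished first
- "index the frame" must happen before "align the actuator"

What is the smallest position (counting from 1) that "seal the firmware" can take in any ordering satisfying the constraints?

The only step forced before "seal the firmware" (directly or transitively) is "assemble the bracket".
With 1 mandatory predecessor, the earliest "seal the firmware" can sit is position 1+1 = 2, and placing just that one first achieves it.

2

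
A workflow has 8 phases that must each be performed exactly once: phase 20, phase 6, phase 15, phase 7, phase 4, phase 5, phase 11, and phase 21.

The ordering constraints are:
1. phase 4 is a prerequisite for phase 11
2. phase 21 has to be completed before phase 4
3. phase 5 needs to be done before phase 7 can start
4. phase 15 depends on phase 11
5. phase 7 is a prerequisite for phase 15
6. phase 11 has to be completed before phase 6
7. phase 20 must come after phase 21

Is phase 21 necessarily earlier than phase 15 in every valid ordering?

Yes

There is a constraint chain phase 21 → phase 4 → phase 11 → phase 15.
Hence phase 21 necessarily comes before phase 15.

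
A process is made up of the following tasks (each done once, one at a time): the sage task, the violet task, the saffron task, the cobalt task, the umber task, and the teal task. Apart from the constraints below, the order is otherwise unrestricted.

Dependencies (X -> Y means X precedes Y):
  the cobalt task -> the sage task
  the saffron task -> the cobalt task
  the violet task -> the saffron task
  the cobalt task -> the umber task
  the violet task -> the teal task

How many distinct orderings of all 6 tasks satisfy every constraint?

10

Only the violet task has no prerequisites, so it must go first.
Enumerating by repeatedly choosing an available task (one whose prerequisites are all placed) gives 10 distinct complete orderings.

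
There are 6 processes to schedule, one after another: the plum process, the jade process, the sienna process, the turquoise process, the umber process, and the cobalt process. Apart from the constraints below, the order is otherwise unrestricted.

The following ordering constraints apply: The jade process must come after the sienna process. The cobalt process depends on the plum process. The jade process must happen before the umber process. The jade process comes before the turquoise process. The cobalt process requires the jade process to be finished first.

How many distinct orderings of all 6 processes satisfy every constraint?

24

2 processes have no prerequisites (the plum process, the sienna process), so any of them could come first.
Enumerating by repeatedly choosing an available process (one whose prerequisites are all placed) gives 24 distinct complete orderings.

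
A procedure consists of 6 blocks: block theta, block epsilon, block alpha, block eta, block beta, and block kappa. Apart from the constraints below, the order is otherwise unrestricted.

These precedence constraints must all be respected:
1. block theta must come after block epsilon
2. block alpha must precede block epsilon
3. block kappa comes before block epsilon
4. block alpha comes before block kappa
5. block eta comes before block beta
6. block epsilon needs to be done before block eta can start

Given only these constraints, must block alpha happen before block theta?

Tracing the constraints gives a chain: block alpha → block epsilon → block theta.
Hence block alpha necessarily comes before block theta.

Yes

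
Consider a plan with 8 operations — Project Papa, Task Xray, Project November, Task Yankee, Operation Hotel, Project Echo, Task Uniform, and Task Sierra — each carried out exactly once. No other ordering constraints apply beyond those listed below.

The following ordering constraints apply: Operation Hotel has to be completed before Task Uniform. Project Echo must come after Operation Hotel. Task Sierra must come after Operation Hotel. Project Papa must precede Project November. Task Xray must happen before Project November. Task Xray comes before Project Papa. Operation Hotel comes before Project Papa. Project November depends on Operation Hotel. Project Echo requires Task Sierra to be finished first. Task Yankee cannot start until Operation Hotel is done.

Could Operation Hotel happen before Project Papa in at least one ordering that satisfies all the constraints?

Yes

The constraints force Operation Hotel before Project Papa, so yes — every valid ordering has Operation Hotel earlier.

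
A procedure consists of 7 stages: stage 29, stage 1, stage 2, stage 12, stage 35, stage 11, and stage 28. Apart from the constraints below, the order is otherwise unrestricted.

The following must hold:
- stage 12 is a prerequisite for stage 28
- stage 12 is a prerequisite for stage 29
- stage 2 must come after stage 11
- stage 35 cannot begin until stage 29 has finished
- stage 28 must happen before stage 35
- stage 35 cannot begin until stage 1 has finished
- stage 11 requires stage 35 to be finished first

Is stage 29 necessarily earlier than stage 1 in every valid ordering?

No

Stage 29 and stage 1 are not related by any chain of constraints.
There exist valid orderings with stage 1 before stage 29, so stage 29 is not required to come first.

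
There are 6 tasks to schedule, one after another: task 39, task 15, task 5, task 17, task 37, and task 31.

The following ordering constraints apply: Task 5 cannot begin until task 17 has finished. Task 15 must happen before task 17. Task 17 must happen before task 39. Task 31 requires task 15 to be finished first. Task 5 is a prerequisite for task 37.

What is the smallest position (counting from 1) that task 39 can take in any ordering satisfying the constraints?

3

The tasks that are forced before task 39, directly or transitively, are task 15, task 17. That's 2 tasks.
With 2 mandatory predecessors, the earliest task 39 can sit is position 2+1 = 3, and placing just those 2 first achieves it.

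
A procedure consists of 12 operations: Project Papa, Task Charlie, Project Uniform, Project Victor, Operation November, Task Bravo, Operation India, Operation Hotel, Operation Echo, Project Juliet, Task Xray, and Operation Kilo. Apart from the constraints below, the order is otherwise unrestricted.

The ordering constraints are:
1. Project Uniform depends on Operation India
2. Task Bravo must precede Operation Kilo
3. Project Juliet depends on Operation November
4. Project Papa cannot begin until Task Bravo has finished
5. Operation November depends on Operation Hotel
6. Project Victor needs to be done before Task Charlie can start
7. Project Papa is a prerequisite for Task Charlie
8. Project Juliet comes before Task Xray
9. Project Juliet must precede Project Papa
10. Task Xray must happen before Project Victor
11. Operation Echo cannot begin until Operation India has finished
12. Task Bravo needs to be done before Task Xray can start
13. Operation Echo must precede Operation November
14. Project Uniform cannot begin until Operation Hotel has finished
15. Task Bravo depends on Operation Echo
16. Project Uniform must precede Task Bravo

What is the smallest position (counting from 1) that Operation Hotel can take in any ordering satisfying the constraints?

Operation Hotel has no prerequisites at all, so it can go in position 1.

1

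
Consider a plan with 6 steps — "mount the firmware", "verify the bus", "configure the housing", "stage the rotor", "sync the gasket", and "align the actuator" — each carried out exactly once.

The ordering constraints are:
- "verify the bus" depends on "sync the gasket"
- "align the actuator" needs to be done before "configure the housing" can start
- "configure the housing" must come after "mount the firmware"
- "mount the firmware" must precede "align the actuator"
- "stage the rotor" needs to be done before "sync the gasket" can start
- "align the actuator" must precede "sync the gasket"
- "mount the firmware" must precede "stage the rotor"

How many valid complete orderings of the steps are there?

7

Only "mount the firmware" has no prerequisites, so it must go first.
Enumerating by repeatedly choosing an available step (one whose prerequisites are all placed) gives 7 distinct complete orderings.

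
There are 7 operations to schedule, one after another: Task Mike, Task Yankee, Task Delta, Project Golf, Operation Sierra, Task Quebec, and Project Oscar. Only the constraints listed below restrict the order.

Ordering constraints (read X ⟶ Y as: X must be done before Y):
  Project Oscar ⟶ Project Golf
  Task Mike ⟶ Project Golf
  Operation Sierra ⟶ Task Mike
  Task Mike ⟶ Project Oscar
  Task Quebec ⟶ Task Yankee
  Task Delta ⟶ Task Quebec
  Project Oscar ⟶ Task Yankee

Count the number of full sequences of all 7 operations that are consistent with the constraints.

25

The operations with no prerequisites are Task Delta, Operation Sierra; any of them can be placed first.
Enumerating by repeatedly choosing an available operation (one whose prerequisites are all placed) gives 25 distinct complete orderings.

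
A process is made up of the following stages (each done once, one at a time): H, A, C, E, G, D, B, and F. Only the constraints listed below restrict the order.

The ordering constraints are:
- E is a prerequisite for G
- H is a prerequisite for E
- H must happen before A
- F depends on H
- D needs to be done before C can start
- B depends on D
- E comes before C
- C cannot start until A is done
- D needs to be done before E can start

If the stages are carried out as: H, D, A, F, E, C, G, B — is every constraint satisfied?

Yes

Going through the constraints one by one, each required predecessor appears earlier in the sequence than its dependent — e.g. D (position 2) is before B (position 8), as required.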